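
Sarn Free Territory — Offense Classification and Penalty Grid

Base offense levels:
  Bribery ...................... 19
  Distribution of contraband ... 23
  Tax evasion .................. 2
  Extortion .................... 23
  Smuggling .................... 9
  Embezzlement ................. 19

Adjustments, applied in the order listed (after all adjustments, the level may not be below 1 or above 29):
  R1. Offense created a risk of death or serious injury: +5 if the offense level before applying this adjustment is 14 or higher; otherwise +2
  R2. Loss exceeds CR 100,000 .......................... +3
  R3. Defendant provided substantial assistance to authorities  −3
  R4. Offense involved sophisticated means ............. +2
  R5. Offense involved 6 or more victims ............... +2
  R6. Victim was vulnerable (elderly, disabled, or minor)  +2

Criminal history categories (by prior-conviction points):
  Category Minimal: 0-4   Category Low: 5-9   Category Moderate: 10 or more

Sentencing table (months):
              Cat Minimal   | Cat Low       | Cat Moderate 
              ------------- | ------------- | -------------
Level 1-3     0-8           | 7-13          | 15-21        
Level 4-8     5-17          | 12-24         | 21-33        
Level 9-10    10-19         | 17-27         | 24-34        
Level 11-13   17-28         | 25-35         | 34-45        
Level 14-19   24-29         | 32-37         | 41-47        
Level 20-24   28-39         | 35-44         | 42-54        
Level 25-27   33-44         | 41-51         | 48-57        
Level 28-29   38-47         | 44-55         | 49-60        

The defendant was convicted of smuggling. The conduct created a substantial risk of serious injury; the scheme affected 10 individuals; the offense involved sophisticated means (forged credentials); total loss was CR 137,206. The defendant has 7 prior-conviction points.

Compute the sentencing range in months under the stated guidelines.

Base offense level for smuggling: 9.
R1 applies (level before this adjustment is 9 < 14, so +2): 9 + 2 = 11.
R2 applies: 11 + 3 = 14.
R4 applies: 14 + 2 = 16.
R5 applies: 16 + 2 = 18.
Final offense level: 18.
Criminal history: 7 prior points → Category Low (5-9).
Level 18 falls in the 14-19 band.
Grid: Level 14-19 × Category Low = 32-37 months.

32-37 months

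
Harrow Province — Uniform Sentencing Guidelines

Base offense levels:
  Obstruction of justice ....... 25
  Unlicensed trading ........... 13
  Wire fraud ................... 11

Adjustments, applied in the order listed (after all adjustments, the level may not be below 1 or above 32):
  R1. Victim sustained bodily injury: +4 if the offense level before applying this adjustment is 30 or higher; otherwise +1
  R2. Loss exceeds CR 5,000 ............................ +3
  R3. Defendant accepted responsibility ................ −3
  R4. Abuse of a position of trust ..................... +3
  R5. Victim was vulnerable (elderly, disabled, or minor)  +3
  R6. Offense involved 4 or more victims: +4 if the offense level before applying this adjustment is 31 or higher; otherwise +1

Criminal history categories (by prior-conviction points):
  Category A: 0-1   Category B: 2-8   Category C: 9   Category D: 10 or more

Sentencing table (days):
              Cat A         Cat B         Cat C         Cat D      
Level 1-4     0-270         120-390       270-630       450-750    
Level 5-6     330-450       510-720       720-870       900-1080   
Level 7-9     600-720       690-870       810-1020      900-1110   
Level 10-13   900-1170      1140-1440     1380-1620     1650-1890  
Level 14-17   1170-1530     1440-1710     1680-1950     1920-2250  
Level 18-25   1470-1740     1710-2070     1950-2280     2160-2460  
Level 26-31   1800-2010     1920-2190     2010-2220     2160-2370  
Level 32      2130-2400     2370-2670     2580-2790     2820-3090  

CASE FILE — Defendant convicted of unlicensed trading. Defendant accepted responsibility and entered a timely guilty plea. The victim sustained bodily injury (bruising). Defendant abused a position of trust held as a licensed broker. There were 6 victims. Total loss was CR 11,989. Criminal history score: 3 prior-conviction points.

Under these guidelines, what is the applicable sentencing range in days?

1710-2070 days

Base offense level for unlicensed trading: 13.
R1 applies (level before this adjustment is 13 < 30, so +1): 13 + 1 = 14.
R2 applies: 14 + 3 = 17.
R3 applies: 17 − 3 = 14.
R4 applies: 14 + 3 = 17.
R6 applies (level before this adjustment is 17 < 31, so +1): 17 + 1 = 18.
Final offense level: 18.
Criminal history: 3 prior points → Category B (2-8).
Level 18 falls in the 18-25 band.
Grid: Level 18-25 × Category B = 1710-2070 days.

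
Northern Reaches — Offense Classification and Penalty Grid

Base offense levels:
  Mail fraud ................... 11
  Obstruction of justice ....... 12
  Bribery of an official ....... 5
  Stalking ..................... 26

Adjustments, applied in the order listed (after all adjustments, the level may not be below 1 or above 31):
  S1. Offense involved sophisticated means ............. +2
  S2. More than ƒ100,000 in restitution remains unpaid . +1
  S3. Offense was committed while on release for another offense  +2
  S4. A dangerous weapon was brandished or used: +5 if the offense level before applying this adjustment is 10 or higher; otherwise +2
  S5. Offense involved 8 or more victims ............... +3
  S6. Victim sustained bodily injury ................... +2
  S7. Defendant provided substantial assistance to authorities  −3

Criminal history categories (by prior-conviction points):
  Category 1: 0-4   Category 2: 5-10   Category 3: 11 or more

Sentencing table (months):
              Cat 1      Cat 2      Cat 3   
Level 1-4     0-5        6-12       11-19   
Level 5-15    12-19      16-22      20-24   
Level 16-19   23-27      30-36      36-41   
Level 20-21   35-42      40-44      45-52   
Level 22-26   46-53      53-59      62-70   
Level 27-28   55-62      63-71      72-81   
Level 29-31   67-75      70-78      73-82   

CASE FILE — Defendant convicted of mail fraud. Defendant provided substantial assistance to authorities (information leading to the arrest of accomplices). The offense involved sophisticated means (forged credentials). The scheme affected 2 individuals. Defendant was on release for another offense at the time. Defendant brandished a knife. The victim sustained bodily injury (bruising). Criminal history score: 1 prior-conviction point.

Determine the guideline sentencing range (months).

23-27 months

Base offense level for mail fraud: 11.
S1 applies: 11 + 2 = 13.
S2 does not apply.
S3 applies: 13 + 2 = 15.
S4 applies (level before this adjustment is 15 ≥ 10, so +5): 15 + 5 = 20.
S6 applies: 20 + 2 = 22.
S7 applies: 22 − 3 = 19.
Final offense level: 19.
Criminal history: 1 prior point → Category 1 (0-4).
Level 19 falls in the 16-19 band.
Grid: Level 16-19 × Category 1 = 23-27 months.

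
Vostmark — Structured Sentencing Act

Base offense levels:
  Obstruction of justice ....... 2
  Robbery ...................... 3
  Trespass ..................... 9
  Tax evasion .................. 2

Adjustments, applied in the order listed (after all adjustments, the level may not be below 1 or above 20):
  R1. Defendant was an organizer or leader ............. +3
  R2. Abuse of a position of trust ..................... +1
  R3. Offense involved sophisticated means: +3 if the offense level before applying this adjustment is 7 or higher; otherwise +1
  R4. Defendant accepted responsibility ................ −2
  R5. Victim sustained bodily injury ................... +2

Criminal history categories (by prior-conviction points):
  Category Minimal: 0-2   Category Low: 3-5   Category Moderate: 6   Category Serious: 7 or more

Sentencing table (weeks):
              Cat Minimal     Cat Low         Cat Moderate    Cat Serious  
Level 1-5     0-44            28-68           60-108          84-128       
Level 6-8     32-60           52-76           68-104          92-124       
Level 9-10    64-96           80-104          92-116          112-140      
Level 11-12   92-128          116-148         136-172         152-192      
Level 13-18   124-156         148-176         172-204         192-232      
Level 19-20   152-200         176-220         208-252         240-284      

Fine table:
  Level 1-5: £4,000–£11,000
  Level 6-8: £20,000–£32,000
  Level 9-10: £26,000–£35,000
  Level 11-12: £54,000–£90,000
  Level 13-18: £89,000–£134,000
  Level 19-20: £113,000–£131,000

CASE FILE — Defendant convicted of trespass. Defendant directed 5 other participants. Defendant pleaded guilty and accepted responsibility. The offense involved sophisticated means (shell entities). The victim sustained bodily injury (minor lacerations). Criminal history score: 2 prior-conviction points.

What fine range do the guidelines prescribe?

Base offense level for trespass: 9.
R1 applies: 9 + 3 = 12.
R2 does not apply.
R3 applies (level before this adjustment is 12 ≥ 7, so +3): 12 + 3 = 15.
R4 applies: 15 − 2 = 13.
R5 applies: 13 + 2 = 15.
Final offense level: 15.
Level 15 falls in the 13-18 band.
Fine table: Level 13-18 → £89,000–£134,000.

£89,000–£134,000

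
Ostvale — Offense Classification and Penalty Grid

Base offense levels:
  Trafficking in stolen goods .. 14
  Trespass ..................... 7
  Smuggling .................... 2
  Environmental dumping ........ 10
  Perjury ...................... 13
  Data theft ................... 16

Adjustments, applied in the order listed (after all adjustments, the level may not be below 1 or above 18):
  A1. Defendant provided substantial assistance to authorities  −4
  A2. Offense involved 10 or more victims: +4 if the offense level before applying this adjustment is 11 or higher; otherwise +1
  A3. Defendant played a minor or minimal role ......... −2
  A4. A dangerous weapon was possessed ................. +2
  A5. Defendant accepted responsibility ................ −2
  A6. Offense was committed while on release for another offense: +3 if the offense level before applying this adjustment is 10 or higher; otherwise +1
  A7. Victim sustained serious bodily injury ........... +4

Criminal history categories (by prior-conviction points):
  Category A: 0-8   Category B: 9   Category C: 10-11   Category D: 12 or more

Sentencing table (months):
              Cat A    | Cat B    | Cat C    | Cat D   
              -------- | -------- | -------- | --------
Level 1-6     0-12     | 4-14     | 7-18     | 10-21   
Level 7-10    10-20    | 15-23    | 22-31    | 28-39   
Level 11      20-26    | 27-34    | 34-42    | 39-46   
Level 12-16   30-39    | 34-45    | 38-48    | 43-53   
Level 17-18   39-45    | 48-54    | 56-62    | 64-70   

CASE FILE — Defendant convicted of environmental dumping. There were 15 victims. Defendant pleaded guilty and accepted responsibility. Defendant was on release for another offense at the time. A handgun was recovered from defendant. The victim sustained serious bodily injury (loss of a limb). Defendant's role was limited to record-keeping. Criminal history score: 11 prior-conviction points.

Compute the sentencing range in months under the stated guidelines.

38-48 months

Base offense level for environmental dumping: 10.
A2 applies (level before this adjustment is 10 < 11, so +1): 10 + 1 = 11.
A3 applies: 11 − 2 = 9.
A4 applies: 9 + 2 = 11.
A5 applies: 11 − 2 = 9.
A6 applies (level before this adjustment is 9 < 10, so +1): 9 + 1 = 10.
A7 applies: 10 + 4 = 14.
Final offense level: 14.
Criminal history: 11 prior points → Category C (10-11).
Level 14 falls in the 12-16 band.
Grid: Level 12-16 × Category C = 38-48 months.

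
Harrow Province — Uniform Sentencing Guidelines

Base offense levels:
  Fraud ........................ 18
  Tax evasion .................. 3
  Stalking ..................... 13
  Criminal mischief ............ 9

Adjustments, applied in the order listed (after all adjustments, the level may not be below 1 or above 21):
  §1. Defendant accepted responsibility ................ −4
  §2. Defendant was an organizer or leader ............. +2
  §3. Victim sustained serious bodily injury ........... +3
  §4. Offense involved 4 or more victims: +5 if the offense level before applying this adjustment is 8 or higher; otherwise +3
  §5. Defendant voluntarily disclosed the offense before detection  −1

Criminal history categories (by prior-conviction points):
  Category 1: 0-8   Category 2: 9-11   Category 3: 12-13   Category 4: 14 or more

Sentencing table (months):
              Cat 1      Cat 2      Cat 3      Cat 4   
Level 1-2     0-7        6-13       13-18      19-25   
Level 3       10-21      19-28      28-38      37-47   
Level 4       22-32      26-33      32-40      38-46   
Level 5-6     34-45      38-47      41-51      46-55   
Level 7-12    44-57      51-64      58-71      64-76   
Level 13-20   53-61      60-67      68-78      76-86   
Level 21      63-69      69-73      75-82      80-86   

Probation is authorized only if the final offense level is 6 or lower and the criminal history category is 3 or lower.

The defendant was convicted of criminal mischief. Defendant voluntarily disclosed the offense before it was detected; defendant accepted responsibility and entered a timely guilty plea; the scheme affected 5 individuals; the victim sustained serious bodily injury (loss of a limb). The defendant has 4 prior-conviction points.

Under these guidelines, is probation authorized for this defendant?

Base offense level for criminal mischief: 9.
§1 applies: 9 − 4 = 5.
§2 does not apply.
§3 applies: 5 + 3 = 8.
§4 applies (level before this adjustment is 8 ≥ 8, so +5): 8 + 5 = 13.
§5 applies: 13 − 1 = 12.
Final offense level: 12.
Criminal history: 4 prior points → Category 1 (0-8).
Level 12 falls in the 7-12 band.
Grid: Level 7-12 × Category 1 = 44-57 months.
Probation check: level 12 > 6 and category 1 ≤ 3 → not eligible.

No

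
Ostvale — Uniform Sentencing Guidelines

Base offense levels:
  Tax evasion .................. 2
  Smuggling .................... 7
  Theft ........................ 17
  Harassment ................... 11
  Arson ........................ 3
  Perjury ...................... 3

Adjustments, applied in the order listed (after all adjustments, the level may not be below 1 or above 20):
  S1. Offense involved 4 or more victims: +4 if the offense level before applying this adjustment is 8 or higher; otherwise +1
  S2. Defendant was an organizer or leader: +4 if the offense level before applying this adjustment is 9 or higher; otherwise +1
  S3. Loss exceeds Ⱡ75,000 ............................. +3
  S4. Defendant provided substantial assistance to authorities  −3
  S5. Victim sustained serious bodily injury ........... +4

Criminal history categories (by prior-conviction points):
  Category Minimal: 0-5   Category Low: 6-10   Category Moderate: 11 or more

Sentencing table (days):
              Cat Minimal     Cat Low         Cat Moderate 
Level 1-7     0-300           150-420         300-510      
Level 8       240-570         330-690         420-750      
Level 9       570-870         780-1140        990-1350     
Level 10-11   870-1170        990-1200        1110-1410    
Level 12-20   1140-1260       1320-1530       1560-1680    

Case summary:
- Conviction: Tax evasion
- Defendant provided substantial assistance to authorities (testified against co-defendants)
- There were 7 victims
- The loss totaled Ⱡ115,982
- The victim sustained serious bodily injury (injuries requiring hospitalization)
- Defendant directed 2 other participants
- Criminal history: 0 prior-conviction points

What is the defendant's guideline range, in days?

Base offense level for tax evasion: 2.
S1 applies (level before this adjustment is 2 < 8, so +1): 2 + 1 = 3.
S2 applies (level before this adjustment is 3 < 9, so +1): 3 + 1 = 4.
S3 applies: 4 + 3 = 7.
S4 applies: 7 − 3 = 4.
S5 applies: 4 + 4 = 8.
Final offense level: 8.
Criminal history: 0 prior points → Category Minimal (0-5).
Level 8 falls in the 8 band.
Grid: Level 8 × Category Minimal = 240-570 days.

240-570 days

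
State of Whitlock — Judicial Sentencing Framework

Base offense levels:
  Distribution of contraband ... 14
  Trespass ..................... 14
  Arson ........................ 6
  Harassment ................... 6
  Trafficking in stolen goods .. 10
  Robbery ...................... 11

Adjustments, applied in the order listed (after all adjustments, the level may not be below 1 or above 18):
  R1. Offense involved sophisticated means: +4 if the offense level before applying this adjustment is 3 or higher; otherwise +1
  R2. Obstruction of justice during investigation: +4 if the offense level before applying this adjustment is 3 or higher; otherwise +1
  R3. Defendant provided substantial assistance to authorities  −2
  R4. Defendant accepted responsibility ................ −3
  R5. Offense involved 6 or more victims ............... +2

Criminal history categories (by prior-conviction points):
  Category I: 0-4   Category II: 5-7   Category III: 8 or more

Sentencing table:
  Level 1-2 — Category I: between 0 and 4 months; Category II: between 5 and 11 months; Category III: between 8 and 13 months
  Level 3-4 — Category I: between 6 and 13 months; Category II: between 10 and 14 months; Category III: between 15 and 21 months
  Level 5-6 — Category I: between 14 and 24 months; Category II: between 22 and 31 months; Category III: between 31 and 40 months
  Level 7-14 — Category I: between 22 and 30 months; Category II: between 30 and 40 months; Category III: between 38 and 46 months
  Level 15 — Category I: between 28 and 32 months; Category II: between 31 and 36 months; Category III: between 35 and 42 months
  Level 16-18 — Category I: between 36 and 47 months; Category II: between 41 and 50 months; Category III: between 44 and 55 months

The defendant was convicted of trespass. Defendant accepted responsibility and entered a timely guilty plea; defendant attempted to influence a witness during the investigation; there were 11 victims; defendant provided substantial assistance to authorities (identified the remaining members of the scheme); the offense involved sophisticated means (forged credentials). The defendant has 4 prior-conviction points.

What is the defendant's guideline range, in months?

Base offense level for trespass: 14.
R1 applies (level before this adjustment is 14 ≥ 3, so +4): 14 + 4 = 18.
R2 applies (level before this adjustment is 18 ≥ 3, so +4): 18 + 4 = 22.
R3 applies: 22 − 2 = 20.
R4 applies: 20 − 3 = 17.
R5 applies: 17 + 2 = 19.
Level 19 exceeds the maximum of 18; capped at 18.
Final offense level: 18.
Criminal history: 4 prior points → Category I (0-4).
Level 18 falls in the 16-18 band.
Grid: Level 16-18 × Category I = 36-47 months.

36-47 months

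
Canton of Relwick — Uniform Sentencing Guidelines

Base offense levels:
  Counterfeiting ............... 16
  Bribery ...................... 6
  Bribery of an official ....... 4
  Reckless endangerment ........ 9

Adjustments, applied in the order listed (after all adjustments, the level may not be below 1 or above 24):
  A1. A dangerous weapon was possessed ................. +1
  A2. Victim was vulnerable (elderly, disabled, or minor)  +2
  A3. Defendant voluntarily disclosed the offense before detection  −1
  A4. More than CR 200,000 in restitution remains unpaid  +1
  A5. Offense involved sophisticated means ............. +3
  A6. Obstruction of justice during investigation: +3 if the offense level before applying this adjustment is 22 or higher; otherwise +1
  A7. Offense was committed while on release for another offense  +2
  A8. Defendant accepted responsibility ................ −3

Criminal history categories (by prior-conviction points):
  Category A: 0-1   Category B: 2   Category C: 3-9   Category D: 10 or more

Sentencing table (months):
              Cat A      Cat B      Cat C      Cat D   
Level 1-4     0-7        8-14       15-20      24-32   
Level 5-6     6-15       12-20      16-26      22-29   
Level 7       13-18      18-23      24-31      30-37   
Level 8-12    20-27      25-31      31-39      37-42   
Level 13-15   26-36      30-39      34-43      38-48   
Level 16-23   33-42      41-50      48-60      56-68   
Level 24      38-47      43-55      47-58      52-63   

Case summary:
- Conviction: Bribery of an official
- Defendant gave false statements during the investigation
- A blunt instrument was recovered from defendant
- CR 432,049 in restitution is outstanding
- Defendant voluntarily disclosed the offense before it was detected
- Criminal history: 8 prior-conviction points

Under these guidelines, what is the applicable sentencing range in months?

16-26 months

Base offense level for bribery of an official: 4.
A1 applies: 4 + 1 = 5.
A3 applies: 5 − 1 = 4.
A4 applies: 4 + 1 = 5.
A5 does not apply.
A6 applies (level before this adjustment is 5 < 22, so +1): 5 + 1 = 6.
A8 does not apply.
Final offense level: 6.
Criminal history: 8 prior points → Category C (3-9).
Level 6 falls in the 5-6 band.
Grid: Level 5-6 × Category C = 16-26 months.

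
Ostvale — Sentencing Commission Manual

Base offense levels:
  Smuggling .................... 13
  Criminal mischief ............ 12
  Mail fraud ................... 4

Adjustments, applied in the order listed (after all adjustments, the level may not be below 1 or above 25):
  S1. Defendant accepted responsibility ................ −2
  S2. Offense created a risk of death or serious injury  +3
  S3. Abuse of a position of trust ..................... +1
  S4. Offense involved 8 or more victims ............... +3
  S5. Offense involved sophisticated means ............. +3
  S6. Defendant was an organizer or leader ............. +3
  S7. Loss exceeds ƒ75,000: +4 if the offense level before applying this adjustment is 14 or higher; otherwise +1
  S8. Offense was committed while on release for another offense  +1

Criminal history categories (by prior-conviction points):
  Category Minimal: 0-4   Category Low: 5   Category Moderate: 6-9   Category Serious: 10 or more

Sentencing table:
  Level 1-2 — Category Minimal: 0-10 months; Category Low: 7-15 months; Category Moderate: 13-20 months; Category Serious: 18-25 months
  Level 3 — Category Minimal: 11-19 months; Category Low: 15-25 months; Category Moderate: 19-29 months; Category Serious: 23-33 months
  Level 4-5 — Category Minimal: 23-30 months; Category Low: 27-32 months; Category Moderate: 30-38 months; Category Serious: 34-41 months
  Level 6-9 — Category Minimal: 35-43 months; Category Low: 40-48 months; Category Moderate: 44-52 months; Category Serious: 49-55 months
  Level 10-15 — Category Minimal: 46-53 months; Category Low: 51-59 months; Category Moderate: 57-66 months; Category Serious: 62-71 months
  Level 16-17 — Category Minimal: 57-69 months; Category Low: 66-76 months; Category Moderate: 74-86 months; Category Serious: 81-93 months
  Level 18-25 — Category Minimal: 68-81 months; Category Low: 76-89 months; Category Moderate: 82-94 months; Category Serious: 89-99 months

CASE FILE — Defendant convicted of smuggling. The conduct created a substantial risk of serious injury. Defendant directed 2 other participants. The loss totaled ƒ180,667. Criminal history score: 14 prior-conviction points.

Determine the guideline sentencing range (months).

Base offense level for smuggling: 13.
S1 does not apply.
S2 applies: 13 + 3 = 16.
S3 does not apply.
S5 does not apply.
S6 applies: 16 + 3 = 19.
S7 applies (level before this adjustment is 19 ≥ 14, so +4): 19 + 4 = 23.
S8 does not apply.
Final offense level: 23.
Criminal history: 14 prior points → Category Serious (10+).
Level 23 falls in the 18-25 band.
Grid: Level 18-25 × Category Serious = 89-99 months.

89-99 months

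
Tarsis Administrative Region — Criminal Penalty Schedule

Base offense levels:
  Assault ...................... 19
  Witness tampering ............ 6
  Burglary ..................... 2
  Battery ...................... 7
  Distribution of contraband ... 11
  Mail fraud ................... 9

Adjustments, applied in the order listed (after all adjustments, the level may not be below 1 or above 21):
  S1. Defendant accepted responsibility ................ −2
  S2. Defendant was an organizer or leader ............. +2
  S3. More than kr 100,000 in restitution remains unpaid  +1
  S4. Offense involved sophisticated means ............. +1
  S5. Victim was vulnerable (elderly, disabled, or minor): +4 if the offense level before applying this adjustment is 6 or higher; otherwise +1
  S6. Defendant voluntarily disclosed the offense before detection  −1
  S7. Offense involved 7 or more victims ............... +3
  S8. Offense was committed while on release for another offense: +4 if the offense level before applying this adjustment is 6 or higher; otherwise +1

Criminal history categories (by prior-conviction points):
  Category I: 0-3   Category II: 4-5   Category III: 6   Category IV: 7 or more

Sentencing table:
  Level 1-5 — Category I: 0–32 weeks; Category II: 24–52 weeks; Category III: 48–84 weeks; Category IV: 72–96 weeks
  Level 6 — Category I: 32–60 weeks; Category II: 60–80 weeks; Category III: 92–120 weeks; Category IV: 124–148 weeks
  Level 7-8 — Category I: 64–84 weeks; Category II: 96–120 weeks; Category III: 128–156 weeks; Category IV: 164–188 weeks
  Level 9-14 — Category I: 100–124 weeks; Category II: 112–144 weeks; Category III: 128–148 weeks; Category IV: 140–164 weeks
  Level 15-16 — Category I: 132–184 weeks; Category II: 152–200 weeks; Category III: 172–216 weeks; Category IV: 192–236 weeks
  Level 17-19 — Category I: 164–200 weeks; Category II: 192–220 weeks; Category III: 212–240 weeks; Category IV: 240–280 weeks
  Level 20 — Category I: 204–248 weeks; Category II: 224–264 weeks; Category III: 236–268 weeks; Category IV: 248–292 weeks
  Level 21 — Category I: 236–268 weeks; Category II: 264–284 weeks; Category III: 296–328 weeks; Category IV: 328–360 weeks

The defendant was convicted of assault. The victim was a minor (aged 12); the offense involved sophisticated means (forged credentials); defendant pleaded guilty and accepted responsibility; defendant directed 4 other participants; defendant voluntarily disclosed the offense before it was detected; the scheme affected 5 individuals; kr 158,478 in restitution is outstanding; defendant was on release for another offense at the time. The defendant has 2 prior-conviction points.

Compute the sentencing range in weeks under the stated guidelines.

236-268 weeks

Base offense level for assault: 19.
S1 applies: 19 − 2 = 17.
S2 applies: 17 + 2 = 19.
S3 applies: 19 + 1 = 20.
S4 applies: 20 + 1 = 21.
S5 applies (level before this adjustment is 21 ≥ 6, so +4): 21 + 4 = 25.
S6 applies: 25 − 1 = 24.
S7 does not apply.
S8 applies (level before this adjustment is 24 ≥ 6, so +4): 24 + 4 = 28.
Level 28 exceeds the maximum of 21; capped at 21.
Final offense level: 21.
Criminal history: 2 prior points → Category I (0-3).
Level 21 falls in the 21 band.
Grid: Level 21 × Category I = 236-268 weeks.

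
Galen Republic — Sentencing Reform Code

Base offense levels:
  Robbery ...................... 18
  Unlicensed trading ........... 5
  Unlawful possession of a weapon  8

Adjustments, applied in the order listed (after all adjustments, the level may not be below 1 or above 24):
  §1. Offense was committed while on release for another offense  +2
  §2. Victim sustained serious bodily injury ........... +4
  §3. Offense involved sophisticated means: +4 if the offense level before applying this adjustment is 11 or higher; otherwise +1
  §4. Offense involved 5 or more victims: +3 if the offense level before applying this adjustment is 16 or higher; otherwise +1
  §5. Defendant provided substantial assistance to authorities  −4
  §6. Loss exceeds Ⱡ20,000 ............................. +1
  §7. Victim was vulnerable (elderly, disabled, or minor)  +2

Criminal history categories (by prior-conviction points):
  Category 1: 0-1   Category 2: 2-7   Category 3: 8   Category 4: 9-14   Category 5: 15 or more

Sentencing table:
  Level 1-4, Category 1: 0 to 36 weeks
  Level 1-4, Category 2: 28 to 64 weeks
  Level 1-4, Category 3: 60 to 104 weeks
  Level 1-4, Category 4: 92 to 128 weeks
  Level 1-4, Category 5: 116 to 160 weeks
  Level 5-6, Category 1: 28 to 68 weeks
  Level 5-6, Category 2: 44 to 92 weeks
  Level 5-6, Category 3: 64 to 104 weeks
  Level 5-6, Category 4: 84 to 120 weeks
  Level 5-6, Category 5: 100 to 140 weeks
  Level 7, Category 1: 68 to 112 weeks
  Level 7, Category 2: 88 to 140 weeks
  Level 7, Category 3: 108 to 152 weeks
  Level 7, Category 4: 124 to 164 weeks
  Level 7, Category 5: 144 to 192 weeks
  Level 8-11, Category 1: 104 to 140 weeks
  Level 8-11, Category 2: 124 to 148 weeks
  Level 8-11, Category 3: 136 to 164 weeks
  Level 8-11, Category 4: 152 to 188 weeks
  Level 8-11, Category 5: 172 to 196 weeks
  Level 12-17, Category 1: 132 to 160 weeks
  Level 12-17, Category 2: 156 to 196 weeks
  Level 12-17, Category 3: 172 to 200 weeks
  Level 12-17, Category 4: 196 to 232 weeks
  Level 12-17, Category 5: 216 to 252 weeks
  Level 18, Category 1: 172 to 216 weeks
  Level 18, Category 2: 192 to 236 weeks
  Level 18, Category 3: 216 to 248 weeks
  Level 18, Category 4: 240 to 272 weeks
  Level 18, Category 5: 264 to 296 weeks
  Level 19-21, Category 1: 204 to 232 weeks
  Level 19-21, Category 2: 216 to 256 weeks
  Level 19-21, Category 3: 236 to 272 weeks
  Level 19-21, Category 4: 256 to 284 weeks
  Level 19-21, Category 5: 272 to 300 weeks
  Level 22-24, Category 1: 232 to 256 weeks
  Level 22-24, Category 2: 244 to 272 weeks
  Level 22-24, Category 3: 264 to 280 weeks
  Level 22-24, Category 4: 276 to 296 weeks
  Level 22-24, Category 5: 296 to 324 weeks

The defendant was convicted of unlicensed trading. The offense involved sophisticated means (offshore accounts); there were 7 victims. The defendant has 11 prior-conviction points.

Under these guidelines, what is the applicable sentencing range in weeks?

124-164 weeks

Base offense level for unlicensed trading: 5.
§1 does not apply.
§2 does not apply.
§3 applies (level before this adjustment is 5 < 11, so +1): 5 + 1 = 6.
§4 applies (level before this adjustment is 6 < 16, so +1): 6 + 1 = 7.
§7 does not apply.
Final offense level: 7.
Criminal history: 11 prior points → Category 4 (9-14).
Level 7 falls in the 7 band.
Grid: Level 7 × Category 4 = 124-164 weeks.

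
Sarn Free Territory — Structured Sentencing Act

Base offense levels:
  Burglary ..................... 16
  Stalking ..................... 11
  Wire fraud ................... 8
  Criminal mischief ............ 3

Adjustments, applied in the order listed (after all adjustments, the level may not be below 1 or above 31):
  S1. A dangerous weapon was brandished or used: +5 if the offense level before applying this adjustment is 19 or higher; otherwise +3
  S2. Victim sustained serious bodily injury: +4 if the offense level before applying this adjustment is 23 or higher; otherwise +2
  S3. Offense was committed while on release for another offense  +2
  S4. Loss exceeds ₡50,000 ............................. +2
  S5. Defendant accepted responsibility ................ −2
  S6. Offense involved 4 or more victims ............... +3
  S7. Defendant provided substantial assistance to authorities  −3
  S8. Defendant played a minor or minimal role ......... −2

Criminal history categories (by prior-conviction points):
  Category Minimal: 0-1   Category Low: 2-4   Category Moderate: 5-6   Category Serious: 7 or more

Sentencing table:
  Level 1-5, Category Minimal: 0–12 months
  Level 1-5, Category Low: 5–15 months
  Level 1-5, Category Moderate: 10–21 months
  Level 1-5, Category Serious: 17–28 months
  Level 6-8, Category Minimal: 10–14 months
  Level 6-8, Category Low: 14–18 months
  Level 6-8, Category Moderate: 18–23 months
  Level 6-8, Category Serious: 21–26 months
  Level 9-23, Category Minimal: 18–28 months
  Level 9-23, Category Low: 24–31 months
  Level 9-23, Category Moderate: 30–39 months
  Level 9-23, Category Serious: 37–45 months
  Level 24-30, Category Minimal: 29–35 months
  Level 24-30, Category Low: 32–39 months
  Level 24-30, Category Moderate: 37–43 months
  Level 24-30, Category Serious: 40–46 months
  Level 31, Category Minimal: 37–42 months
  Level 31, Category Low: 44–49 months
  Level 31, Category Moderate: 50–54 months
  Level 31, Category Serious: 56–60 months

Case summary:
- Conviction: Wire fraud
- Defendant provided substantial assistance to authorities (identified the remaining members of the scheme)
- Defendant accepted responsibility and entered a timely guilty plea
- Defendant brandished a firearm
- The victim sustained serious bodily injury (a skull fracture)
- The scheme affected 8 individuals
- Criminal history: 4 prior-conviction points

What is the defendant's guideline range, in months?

24-31 months

Base offense level for wire fraud: 8.
S1 applies (level before this adjustment is 8 < 19, so +3): 8 + 3 = 11.
S2 applies (level before this adjustment is 11 < 23, so +2): 11 + 2 = 13.
S4 does not apply.
S5 applies: 13 − 2 = 11.
S6 applies: 11 + 3 = 14.
S7 applies: 14 − 3 = 11.
Final offense level: 11.
Criminal history: 4 prior points → Category Low (2-4).
Level 11 falls in the 9-23 band.
Grid: Level 9-23 × Category Low = 24-31 months.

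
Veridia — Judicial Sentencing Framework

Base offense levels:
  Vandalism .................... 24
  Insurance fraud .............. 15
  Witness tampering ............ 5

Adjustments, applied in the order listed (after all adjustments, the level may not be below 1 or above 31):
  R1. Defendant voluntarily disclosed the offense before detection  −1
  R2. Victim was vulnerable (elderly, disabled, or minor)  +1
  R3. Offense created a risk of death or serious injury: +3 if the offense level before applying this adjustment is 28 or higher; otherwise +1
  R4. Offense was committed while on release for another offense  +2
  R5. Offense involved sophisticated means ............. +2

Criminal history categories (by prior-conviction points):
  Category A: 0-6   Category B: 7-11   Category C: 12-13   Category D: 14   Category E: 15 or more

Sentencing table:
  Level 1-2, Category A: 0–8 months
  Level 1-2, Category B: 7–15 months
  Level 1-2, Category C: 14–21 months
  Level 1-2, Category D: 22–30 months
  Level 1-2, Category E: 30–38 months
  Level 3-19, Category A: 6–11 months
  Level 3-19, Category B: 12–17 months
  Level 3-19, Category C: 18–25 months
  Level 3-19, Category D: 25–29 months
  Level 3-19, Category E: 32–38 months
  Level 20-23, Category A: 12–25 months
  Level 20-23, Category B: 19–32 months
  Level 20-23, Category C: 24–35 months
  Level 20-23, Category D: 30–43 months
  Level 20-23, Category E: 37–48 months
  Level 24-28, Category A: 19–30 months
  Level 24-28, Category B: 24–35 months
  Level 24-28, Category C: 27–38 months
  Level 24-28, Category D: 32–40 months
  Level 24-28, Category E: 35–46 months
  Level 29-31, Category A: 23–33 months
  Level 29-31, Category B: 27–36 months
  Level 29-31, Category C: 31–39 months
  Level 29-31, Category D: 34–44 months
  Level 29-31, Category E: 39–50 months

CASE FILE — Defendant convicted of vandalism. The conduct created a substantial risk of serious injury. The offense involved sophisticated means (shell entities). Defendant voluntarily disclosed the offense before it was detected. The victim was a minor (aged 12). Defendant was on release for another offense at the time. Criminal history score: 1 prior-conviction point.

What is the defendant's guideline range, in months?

Base offense level for vandalism: 24.
R1 applies: 24 − 1 = 23.
R2 applies: 23 + 1 = 24.
R3 applies (level before this adjustment is 24 < 28, so +1): 24 + 1 = 25.
R4 applies: 25 + 2 = 27.
R5 applies: 27 + 2 = 29.
Final offense level: 29.
Criminal history: 1 prior point → Category A (0-6).
Level 29 falls in the 29-31 band.
Grid: Level 29-31 × Category A = 23-33 months.

23-33 months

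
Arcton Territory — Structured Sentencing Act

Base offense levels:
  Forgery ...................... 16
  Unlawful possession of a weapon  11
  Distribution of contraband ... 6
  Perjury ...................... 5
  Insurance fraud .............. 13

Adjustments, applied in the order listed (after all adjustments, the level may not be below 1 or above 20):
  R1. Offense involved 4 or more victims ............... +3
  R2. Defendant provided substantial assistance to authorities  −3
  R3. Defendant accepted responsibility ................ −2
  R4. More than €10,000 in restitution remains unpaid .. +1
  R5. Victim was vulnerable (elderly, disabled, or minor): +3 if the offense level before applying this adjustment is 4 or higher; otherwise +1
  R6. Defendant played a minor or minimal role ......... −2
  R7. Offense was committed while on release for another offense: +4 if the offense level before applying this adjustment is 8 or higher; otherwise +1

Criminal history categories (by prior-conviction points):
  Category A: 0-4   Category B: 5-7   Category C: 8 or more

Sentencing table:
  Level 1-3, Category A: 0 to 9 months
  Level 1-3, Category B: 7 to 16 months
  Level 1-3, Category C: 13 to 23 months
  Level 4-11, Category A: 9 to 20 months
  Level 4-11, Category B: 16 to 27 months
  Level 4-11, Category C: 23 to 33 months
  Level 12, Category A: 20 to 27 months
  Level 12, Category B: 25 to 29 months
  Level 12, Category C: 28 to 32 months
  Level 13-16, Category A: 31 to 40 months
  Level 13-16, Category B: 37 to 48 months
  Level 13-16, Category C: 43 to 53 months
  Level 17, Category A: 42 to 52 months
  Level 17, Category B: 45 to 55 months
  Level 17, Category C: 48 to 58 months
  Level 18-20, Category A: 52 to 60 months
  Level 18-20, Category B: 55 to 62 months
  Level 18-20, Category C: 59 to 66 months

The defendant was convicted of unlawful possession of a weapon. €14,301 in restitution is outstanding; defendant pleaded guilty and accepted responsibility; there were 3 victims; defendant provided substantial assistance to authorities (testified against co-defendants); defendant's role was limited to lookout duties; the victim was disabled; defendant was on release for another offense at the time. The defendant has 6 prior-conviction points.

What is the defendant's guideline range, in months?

25-29 months

Base offense level for unlawful possession of a weapon: 11.
R1 does not apply.
R2 applies: 11 − 3 = 8.
R3 applies: 8 − 2 = 6.
R4 applies: 6 + 1 = 7.
R5 applies (level before this adjustment is 7 ≥ 4, so +3): 7 + 3 = 10.
R6 applies: 10 − 2 = 8.
R7 applies (level before this adjustment is 8 ≥ 8, so +4): 8 + 4 = 12.
Final offense level: 12.
Criminal history: 6 prior points → Category B (5-7).
Level 12 falls in the 12 band.
Grid: Level 12 × Category B = 25-29 months.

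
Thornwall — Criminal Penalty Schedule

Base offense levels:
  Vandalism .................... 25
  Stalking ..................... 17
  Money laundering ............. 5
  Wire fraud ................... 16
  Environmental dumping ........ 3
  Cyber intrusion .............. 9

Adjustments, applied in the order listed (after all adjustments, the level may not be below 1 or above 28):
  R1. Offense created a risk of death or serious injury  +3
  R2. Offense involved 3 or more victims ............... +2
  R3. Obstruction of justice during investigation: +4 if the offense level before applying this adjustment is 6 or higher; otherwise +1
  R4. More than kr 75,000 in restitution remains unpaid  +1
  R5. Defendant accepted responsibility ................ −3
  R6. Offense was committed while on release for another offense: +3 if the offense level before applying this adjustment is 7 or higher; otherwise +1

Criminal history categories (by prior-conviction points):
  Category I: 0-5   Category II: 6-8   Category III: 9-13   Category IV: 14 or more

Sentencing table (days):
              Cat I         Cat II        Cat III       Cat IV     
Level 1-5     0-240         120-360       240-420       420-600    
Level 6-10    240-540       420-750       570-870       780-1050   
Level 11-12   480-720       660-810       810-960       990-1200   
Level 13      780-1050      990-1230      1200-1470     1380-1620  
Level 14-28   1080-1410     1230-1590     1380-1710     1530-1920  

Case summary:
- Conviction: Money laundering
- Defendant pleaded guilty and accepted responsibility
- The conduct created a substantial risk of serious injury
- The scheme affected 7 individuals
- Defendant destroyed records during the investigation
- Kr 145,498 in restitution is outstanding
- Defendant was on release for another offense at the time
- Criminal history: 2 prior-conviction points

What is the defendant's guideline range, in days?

Base offense level for money laundering: 5.
R1 applies: 5 + 3 = 8.
R2 applies: 8 + 2 = 10.
R3 applies (level before this adjustment is 10 ≥ 6, so +4): 10 + 4 = 14.
R4 applies: 14 + 1 = 15.
R5 applies: 15 − 3 = 12.
R6 applies (level before this adjustment is 12 ≥ 7, so +3): 12 + 3 = 15.
Final offense level: 15.
Criminal history: 2 prior points → Category I (0-5).
Level 15 falls in the 14-28 band.
Grid: Level 14-28 × Category I = 1080-1410 days.

1080-1410 days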